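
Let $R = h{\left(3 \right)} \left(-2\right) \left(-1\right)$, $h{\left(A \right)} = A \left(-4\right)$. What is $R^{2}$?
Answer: $576$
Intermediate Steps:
$h{\left(A \right)} = - 4 A$
$R = -24$ ($R = \left(-4\right) 3 \left(-2\right) \left(-1\right) = \left(-12\right) \left(-2\right) \left(-1\right) = 24 \left(-1\right) = -24$)
$R^{2} = \left(-24\right)^{2} = 576$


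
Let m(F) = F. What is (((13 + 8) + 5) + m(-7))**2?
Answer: 361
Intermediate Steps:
(((13 + 8) + 5) + m(-7))**2 = (((13 + 8) + 5) - 7)**2 = ((21 + 5) - 7)**2 = (26 - 7)**2 = 19**2 = 361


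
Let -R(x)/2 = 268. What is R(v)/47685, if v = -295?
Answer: -536/47685 ≈ -0.011240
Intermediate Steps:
R(x) = -536 (R(x) = -2*268 = -536)
R(v)/47685 = -536/47685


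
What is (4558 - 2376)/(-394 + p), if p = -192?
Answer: -1091/293 ≈ -3.7235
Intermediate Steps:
(4558 - 2376)/(-394 + p) = (4558 - 2376)/(-394 - 192) = 2182/(-586) = 2182*(-1/586) = -1091/293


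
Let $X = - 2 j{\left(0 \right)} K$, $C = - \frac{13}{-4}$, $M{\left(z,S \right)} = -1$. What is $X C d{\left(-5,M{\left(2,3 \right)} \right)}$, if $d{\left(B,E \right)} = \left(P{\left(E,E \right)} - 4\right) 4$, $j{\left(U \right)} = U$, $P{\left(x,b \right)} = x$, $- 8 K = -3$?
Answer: $0$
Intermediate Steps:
$K = \frac{3}{8}$ ($K = \left(- \frac{1}{8}\right) \left(-3\right) = \frac{3}{8} \approx 0.375$)
$C = \frac{13}{4}$ ($C = \left(-13\right) \left(- \frac{1}{4}\right) = \frac{13}{4} \approx 3.25$)
$d{\left(B,E \right)} = -16 + 4 E$ ($d{\left(B,E \right)} = \left(E - 4\right) 4 = \left(-4 + E\right) 4 = -16 + 4 E$)
$X = 0$ ($X = \left(-2\right) 0 \cdot \frac{3}{8} = 0 \cdot \frac{3}{8} = 0$)
$X C d{\left(-5,M{\left(2,3 \right)} \right)} = 0 \cdot \frac{13}{4} \left(-16 + 4 \left(-1\right)\right) = 0 \left(-16 - 4\right) = 0 \left(-20\right) = 0$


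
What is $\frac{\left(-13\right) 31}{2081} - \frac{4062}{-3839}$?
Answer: $\frac{6905905}{7988959} \approx 0.86443$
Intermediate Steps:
$\frac{\left(-13\right) 31}{2081} - \frac{4062}{-3839} = \left(-403\right) \frac{1}{2081} - - \frac{4062}{3839} = - \frac{403}{2081} + \frac{4062}{3839} = \frac{6905905}{7988959}$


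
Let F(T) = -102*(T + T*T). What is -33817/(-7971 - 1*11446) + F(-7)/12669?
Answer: 115081715/81997991 ≈ 1.4035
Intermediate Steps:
F(T) = -102*T - 102*T**2 (F(T) = -102*(T + T**2) = -102*T - 102*T**2)
-33817/(-7971 - 1*11446) + F(-7)/12669 = -33817/(-7971 - 1*11446) - 102*(-7)*(1 - 7)/12669 = -33817/(-7971 - 11446) - 102*(-7)*(-6)*(1/12669) = -33817/(-19417) - 4284*1/12669 = -33817*(-1/19417) - 1428/4223 = 33817/19417 - 1428/4223 = 115081715/81997991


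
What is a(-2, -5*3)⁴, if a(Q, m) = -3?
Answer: 81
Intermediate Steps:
a(-2, -5*3)⁴ = (-3)⁴ = 81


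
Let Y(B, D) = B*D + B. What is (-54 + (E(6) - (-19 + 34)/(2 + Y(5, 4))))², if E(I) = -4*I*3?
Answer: 1297321/81 ≈ 16016.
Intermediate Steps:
Y(B, D) = B + B*D
E(I) = -12*I
(-54 + (E(6) - (-19 + 34)/(2 + Y(5, 4))))² = (-54 + (-12*6 - (-19 + 34)/(2 + 5*(1 + 4))))² = (-54 + (-72 - 15/(2 + 5*5)))² = (-54 + (-72 - 15/(2 + 25)))² = (-54 + (-72 - 15/27))² = (-54 + (-72 - 1*5/9))² = (-54 + (-72 - 5/9))² = (-54 - 653/9)² = (-1139/9)² = 1297321/81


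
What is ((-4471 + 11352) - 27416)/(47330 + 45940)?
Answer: -1369/6218 ≈ -0.22017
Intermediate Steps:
((-4471 + 11352) - 27416)/(47330 + 45940) = (6881 - 27416)/93270 = -20535*1/93270 = -1369/6218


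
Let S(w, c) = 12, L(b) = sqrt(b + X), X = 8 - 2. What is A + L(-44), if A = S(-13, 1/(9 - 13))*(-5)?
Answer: -60 + I*sqrt(38) ≈ -60.0 + 6.1644*I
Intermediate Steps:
X = 6
L(b) = sqrt(6 + b) (L(b) = sqrt(b + 6) = sqrt(6 + b))
A = -60 (A = 12*(-5) = -60)
A + L(-44) = -60 + sqrt(6 - 44) = -60 + sqrt(-38) = -60 + I*sqrt(38)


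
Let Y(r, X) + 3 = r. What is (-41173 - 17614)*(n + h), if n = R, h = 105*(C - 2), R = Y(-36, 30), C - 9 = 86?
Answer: -571762362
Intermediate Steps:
C = 95 (C = 9 + 86 = 95)
Y(r, X) = -3 + r
R = -39 (R = -3 - 36 = -39)
h = 9765 (h = 105*(95 - 2) = 105*93 = 9765)
n = -39
(-41173 - 17614)*(n + h) = (-41173 - 17614)*(-39 + 9765) = -58787*9726 = -571762362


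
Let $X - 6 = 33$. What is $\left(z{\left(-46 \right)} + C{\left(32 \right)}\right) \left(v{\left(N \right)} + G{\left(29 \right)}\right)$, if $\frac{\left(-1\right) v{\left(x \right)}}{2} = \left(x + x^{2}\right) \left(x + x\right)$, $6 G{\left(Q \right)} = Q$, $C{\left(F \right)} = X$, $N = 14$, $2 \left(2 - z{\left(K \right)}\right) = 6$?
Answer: $- \frac{1340089}{3} \approx -4.467 \cdot 10^{5}$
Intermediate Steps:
$X = 39$ ($X = 6 + 33 = 39$)
$z{\left(K \right)} = -1$ ($z{\left(K \right)} = 2 - 3 = -1$)
$C{\left(F \right)} = 39$
$G{\left(Q \right)} = \frac{Q}{6}$
$v{\left(x \right)} = - 4 x \left(x + x^{2}\right)$ ($v{\left(x \right)} = - 2 \left(x + x^{2}\right) \left(x + x\right) = - 2 \left(x + x^{2}\right) 2 x = - 2 \cdot 2 x \left(x + x^{2}\right) = - 4 x \left(x + x^{2}\right)$)
$\left(z{\left(-46 \right)} + C{\left(32 \right)}\right) \left(v{\left(N \right)} + G{\left(29 \right)}\right) = \left(-1 + 39\right) \left(4 \cdot 14^{2} \left(-1 - 14\right) + \frac{1}{6} \cdot 29\right) = 38 \left(4 \cdot 196 \left(-1 - 14\right) + \frac{29}{6}\right) = 38 \left(4 \cdot 196 \left(-15\right) + \frac{29}{6}\right) = 38 \left(-11760 + \frac{29}{6}\right) = 38 \left(- \frac{70531}{6}\right) = - \frac{1340089}{3}$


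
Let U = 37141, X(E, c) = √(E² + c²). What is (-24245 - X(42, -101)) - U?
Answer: -61386 - √11965 ≈ -61495.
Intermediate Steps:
(-24245 - X(42, -101)) - U = (-24245 - √(42² + (-101)²)) - 1*37141 = (-24245 - √(1764 + 10201)) - 37141 = (-24245 - √11965) - 37141 = -61386 - √11965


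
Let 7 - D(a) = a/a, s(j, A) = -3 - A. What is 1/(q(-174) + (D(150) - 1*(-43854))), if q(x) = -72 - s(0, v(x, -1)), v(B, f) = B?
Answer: 1/43617 ≈ 2.2927e-5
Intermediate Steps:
D(a) = 6 (D(a) = 7 - a/a = 7 - 1*1 = 7 - 1 = 6)
q(x) = -69 + x (q(x) = -72 - (-3 - x) = -72 + (3 + x) = -69 + x)
1/(q(-174) + (D(150) - 1*(-43854))) = 1/((-69 - 174) + (6 - 1*(-43854))) = 1/(-243 + (6 + 43854)) = 1/(-243 + 43860) = 1/43617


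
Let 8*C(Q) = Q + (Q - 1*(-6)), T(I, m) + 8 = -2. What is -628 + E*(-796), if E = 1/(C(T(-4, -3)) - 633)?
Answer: -1591308/2539 ≈ -626.75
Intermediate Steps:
T(I, m) = -10 (T(I, m) = -8 - 2 = -10)
C(Q) = ¾ + Q/4 (C(Q) = (Q + (Q - 1*(-6)))/8 = (Q + (Q + 6))/8 = (Q + (6 + Q))/8 = (6 + 2*Q)/8 = ¾ + Q/4)
E = -4/2539 (E = 1/((¾ + (¼)*(-10)) - 633) = 1/((¾ - 5/2) - 633) = 1/(-7/4 - 633) = 1/(-2539/4) = -4/2539 ≈ -0.0015754)
-628 + E*(-796) = -628 - 4/2539*(-796) = -628 + 3184/2539 = -1591308/2539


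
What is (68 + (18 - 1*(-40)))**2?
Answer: 15876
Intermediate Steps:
(68 + (18 - 1*(-40)))**2 = (68 + (18 + 40))**2 = (68 + 58)**2 = 126**2 = 15876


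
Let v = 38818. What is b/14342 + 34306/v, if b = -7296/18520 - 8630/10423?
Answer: 2967711455375718/3358355105706055 ≈ 0.88368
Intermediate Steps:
b = -29484226/24129245 (b = -7296*1/18520 - 8630*1/10423 = -912/2315 - 8630/10423 = -29484226/24129245 ≈ -1.2219)
b/14342 + 34306/v = -29484226/24129245/14342 + 34306/38818 = -29484226/24129245*1/14342 + 34306*(1/38818) = -14742113/173030815895 + 17153/19409 = 2967711455375718/3358355105706055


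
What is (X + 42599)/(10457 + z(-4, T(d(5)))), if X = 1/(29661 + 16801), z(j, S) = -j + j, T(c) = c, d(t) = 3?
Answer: 1979234739/485853134 ≈ 4.0737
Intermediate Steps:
z(j, S) = 0
X = 1/46462 ≈ 2.1523e-5
(X + 42599)/(10457 + z(-4, T(d(5)))) = (1/46462 + 42599)/(10457 + 0) = (1979234739/46462)/10457 = (1979234739/46462)*(1/10457) = 1979234739/485853134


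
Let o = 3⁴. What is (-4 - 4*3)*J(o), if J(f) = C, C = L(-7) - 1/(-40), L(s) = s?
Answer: 558/5 ≈ 111.60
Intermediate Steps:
o = 81
C = -279/40 (C = -7 - 1/(-40) = -7 - 1*(-1/40) = -7 + 1/40 = -279/40 ≈ -6.9750)
J(f) = -279/40
(-4 - 4*3)*J(o) = (-4 - 4*3)*(-279/40) = (-4 - 12)*(-279/40) = -16*(-279/40) = 558/5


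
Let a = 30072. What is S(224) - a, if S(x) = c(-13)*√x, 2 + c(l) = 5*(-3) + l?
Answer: -30072 - 120*√14 ≈ -30521.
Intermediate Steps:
c(l) = -17 + l (c(l) = -2 + (5*(-3) + l) = -2 + (-15 + l) = -17 + l)
S(x) = -30*√x (S(x) = (-17 - 13)*√x = -30*√x)
S(224) - a = -120*√14 - 1*30072 = -120*√14 - 30072 = -30072 - 120*√14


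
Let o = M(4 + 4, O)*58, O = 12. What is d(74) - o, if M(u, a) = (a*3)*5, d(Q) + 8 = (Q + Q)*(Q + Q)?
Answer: 11456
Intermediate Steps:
d(Q) = -8 + 4*Q² (d(Q) = -8 + (Q + Q)*(Q + Q) = -8 + (2*Q)*(2*Q) = -8 + 4*Q²)
M(u, a) = 15*a (M(u, a) = (3*a)*5 = 15*a)
o = 10440 (o = (15*12)*58 = 180*58 = 10440)
d(74) - o = (-8 + 4*74²) - 1*10440 = (-8 + 4*5476) - 10440 = (-8 + 21904) - 10440 = 21896 - 10440 = 11456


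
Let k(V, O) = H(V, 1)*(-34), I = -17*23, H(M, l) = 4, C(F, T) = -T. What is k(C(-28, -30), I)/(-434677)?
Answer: 136/434677 ≈ 0.00031288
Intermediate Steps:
I = -391
k(V, O) = -136 (k(V, O) = 4*(-34) = -136)
k(C(-28, -30), I)/(-434677) = -136/(-434677) = -136*(-1/434677) = 136/434677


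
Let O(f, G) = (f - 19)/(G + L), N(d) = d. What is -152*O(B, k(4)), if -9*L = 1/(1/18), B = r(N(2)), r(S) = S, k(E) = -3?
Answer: -2584/5 ≈ -516.80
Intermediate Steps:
B = 2
L = -2 (L = -1/(9*(1/18)) = -1/(9*1/18) = -⅑*18 = -2)
O(f, G) = (-19 + f)/(-2 + G) (O(f, G) = (f - 19)/(G - 2) = (-19 + f)/(-2 + G))
-152*O(B, k(4)) = -152*(-19 + 2)/(-2 - 3) = -152*(-17)/(-5) = -(-152)*(-17)/5 = -152*17/5 = -2584/5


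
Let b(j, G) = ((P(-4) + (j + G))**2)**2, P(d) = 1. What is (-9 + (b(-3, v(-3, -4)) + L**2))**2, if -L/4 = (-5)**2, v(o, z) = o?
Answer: 112699456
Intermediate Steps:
L = -100 (L = -4*(-5)**2 = -4*25 = -100)
b(j, G) = (1 + G + j)**4 (b(j, G) = ((1 + (j + G))**2)**2 = ((1 + (G + j))**2)**2 = ((1 + G + j)**2)**2 = (1 + G + j)**4)
(-9 + (b(-3, v(-3, -4)) + L**2))**2 = (-9 + ((1 - 3 - 3)**4 + (-100)**2))**2 = (-9 + ((-5)**4 + 10000))**2 = (-9 + (625 + 10000))**2 = (-9 + 10625)**2 = 10616**2 = 112699456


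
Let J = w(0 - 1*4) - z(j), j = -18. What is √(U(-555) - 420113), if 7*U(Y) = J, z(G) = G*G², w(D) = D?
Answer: 3*I*√2282749/7 ≈ 647.52*I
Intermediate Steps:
z(G) = G³
J = 5828 (J = (0 - 1*4) - 1*(-18)³ = (0 - 4) - 1*(-5832) = -4 + 5832 = 5828)
U(Y) = 5828/7 (U(Y) = (⅐)*5828 = 5828/7)
√(U(-555) - 420113) = √(5828/7 - 420113) = √(-2934963/7) = 3*I*√2282749/7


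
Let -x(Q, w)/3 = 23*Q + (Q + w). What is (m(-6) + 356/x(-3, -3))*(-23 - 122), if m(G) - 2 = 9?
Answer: -82099/45 ≈ -1824.4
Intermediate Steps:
x(Q, w) = -72*Q - 3*w (x(Q, w) = -3*(23*Q + (Q + w)) = -3*(w + 24*Q) = -72*Q - 3*w)
m(G) = 11 (m(G) = 2 + 9 = 11)
(m(-6) + 356/x(-3, -3))*(-23 - 122) = (11 + 356/(-72*(-3) - 3*(-3)))*(-23 - 122) = (11 + 356/(216 + 9))*(-145) = (11 + 356/225)*(-145) = (2831/225)*(-145) = -82099/45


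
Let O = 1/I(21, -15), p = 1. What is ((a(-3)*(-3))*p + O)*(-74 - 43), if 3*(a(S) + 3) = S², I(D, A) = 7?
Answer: -117/7 ≈ -16.714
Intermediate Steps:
a(S) = -3 + S²/3
O = ⅐ (O = 1/7 = ⅐ ≈ 0.14286)
((a(-3)*(-3))*p + O)*(-74 - 43) = (((-3 + (⅓)*(-3)²)*(-3))*1 + ⅐)*(-74 - 43) = (((-3 + (⅓)*9)*(-3))*1 + ⅐)*(-117) = (((-3 + 3)*(-3))*1 + ⅐)*(-117) = ((0*(-3))*1 + ⅐)*(-117) = (0*1 + ⅐)*(-117) = (0 + ⅐)*(-117) = (⅐)*(-117) = -117/7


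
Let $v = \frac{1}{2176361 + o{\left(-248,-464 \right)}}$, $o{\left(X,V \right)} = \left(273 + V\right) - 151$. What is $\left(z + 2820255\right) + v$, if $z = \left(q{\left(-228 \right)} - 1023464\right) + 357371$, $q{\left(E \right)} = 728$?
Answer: $\frac{4689081582911}{2176019} \approx 2.1549 \cdot 10^{6}$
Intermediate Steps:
$o{\left(X,V \right)} = 122 + V$
$z = -665365$ ($z = \left(728 - 1023464\right) + 357371 = -1022736 + 357371 = -665365$)
$v = \frac{1}{2176019}$ ($v = \frac{1}{2176361 + \left(122 - 464\right)} = \frac{1}{2176361 - 342} = \frac{1}{2176019} \approx 4.5955 \cdot 10^{-7}$)
$\left(z + 2820255\right) + v = \left(-665365 + 2820255\right) + \frac{1}{2176019} = 2154890 + \frac{1}{2176019} = \frac{4689081582911}{2176019}$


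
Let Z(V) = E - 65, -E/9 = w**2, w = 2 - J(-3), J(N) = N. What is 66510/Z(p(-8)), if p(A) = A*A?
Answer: -6651/29 ≈ -229.34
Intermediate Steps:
p(A) = A**2
w = 5 (w = 2 - 1*(-3) = 2 + 3 = 5)
E = -225 (E = -9*5**2 = -9*25 = -225)
Z(V) = -290 (Z(V) = -225 - 65 = -290)
66510/Z(p(-8)) = 66510/(-290) = 66510*(-1/290) = -6651/29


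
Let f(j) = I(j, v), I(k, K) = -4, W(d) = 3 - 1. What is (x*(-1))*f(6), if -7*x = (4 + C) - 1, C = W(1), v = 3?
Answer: -20/7 ≈ -2.8571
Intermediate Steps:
W(d) = 2
C = 2
f(j) = -4
x = -5/7 (x = -((4 + 2) - 1)/7 = -(6 - 1)/7 = -⅐*5 = -5/7 ≈ -0.71429)
(x*(-1))*f(6) = -5/7*(-1)*(-4) = (5/7)*(-4) = -20/7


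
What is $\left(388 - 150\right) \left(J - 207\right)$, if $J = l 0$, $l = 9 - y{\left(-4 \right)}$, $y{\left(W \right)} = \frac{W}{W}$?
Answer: $-49266$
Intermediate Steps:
$y{\left(W \right)} = 1$
$l = 8$ ($l = 9 - 1 = 8$)
$J = 0$ ($J = 8 \cdot 0 = 0$)
$\left(388 - 150\right) \left(J - 207\right) = \left(388 - 150\right) \left(0 - 207\right) = 238 \left(-207\right) = -49266$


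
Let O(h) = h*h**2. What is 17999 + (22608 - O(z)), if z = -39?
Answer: 99926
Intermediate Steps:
O(h) = h**3
17999 + (22608 - O(z)) = 17999 + (22608 - 1*(-39)**3) = 17999 + (22608 - 1*(-59319)) = 17999 + (22608 + 59319) = 17999 + 81927 = 99926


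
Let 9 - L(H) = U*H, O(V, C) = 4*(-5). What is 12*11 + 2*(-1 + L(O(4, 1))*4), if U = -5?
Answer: -598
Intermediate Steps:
O(V, C) = -20
L(H) = 9 + 5*H (L(H) = 9 - (-5)*H = 9 + 5*H)
12*11 + 2*(-1 + L(O(4, 1))*4) = 12*11 + 2*(-1 + (9 + 5*(-20))*4) = 132 + 2*(-1 + (9 - 100)*4) = 132 + 2*(-1 - 91*4) = 132 + 2*(-1 - 364) = 132 + 2*(-365) = 132 - 730 = -598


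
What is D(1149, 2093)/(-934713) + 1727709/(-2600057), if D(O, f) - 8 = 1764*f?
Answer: -11214478509937/2430307078641 ≈ -4.6144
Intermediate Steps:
D(O, f) = 8 + 1764*f
D(1149, 2093)/(-934713) + 1727709/(-2600057) = (8 + 1764*2093)/(-934713) + 1727709/(-2600057) = (8 + 3692052)*(-1/934713) + 1727709*(-1/2600057) = 3692060*(-1/934713) - 1727709/2600057 = -3692060/934713 - 1727709/2600057 = -11214478509937/2430307078641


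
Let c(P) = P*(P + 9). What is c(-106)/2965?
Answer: 10282/2965 ≈ 3.4678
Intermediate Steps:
c(P) = P*(9 + P)
c(-106)/2965 = -106*(9 - 106)/2965 = -106*(-97)*(1/2965) = 10282*(1/2965) = 10282/2965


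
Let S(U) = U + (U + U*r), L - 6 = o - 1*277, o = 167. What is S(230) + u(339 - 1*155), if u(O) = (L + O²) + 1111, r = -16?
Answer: 31643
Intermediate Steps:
L = -104 (L = 6 + (167 - 1*277) = 6 + (167 - 277) = 6 - 110 = -104)
S(U) = -14*U (S(U) = U + (U + U*(-16)) = U + (U - 16*U) = U - 15*U = -14*U)
u(O) = 1007 + O² (u(O) = (-104 + O²) + 1111 = 1007 + O²)
S(230) + u(339 - 1*155) = -14*230 + (1007 + (339 - 1*155)²) = -3220 + (1007 + (339 - 155)²) = -3220 + (1007 + 184²) = -3220 + (1007 + 33856) = -3220 + 34863 = 31643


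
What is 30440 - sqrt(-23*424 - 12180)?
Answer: 30440 - 2*I*sqrt(5483) ≈ 30440.0 - 148.09*I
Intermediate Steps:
30440 - sqrt(-23*424 - 12180) = 30440 - sqrt(-9752 - 12180) = 30440 - sqrt(-21932) = 30440 - 2*I*sqrt(5483)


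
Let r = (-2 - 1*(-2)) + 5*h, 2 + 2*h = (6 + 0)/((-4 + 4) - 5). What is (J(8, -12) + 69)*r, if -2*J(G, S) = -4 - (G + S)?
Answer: -552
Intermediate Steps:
h = -8/5 (h = -1 + ((6 + 0)/((-4 + 4) - 5))/2 = -1 + (6/(0 - 5))/2 = -1 + (6/(-5))/2 = -1 + (6*(-⅕))/2 = -1 + (½)*(-6/5) = -1 - ⅗ = -8/5 ≈ -1.6000)
J(G, S) = 2 + G/2 + S/2 (J(G, S) = -(-4 - (G + S))/2 = -(-4 + (-G - S))/2 = -(-4 - G - S)/2 = 2 + G/2 + S/2)
r = -8 (r = (-2 - 1*(-2)) + 5*(-8/5) = (-2 + 2) - 8 = 0 - 8 = -8)
(J(8, -12) + 69)*r = ((2 + (½)*8 + (½)*(-12)) + 69)*(-8) = ((2 + 4 - 6) + 69)*(-8) = (0 + 69)*(-8) = 69*(-8) = -552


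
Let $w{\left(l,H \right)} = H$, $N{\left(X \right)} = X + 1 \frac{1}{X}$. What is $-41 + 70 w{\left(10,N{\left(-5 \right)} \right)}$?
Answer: $-405$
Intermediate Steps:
$N{\left(X \right)} = X + \frac{1}{X}$
$-41 + 70 w{\left(10,N{\left(-5 \right)} \right)} = -41 + 70 \left(-5 + \frac{1}{-5}\right) = -41 + 70 \left(-5 - \frac{1}{5}\right) = -41 + 70 \left(- \frac{26}{5}\right) = -41 - 364 = -405$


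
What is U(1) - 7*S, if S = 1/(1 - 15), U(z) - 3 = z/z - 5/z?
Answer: -½ ≈ -0.50000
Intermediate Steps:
U(z) = 4 - 5/z (U(z) = 3 + (z/z - 5/z) = 3 + (1 - 5/z) = 4 - 5/z)
S = -1/14 (S = 1/(-14) = -1/14 ≈ -0.071429)
U(1) - 7*S = (4 - 5/1) - 7*(-1/14) = (4 - 5*1) + ½ = (4 - 5) + ½ = -1 + ½ = -½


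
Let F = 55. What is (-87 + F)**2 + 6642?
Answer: 7666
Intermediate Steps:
(-87 + F)**2 + 6642 = (-87 + 55)**2 + 6642 = (-32)**2 + 6642 = 1024 + 6642 = 7666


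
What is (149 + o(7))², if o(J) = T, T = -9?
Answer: 19600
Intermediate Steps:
o(J) = -9
(149 + o(7))² = (149 - 9)² = 140² = 19600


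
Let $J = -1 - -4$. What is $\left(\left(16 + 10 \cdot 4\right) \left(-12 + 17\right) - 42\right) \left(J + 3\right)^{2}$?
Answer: $8568$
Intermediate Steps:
$J = 3$ ($J = -1 + 4 = 3$)
$\left(\left(16 + 10 \cdot 4\right) \left(-12 + 17\right) - 42\right) \left(J + 3\right)^{2} = \left(\left(16 + 10 \cdot 4\right) \left(-12 + 17\right) - 42\right) \left(3 + 3\right)^{2} = \left(\left(16 + 40\right) 5 - 42\right) 6^{2} = \left(56 \cdot 5 - 42\right) 36 = \left(280 - 42\right) 36 = 238 \cdot 36 = 8568$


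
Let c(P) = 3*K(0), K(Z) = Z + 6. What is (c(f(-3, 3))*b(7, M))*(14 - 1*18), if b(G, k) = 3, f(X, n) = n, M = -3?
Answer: -216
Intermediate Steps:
K(Z) = 6 + Z
c(P) = 18 (c(P) = 3*(6 + 0) = 3*6 = 18)
(c(f(-3, 3))*b(7, M))*(14 - 1*18) = (18*3)*(14 - 1*18) = 54*(14 - 18) = 54*(-4) = -216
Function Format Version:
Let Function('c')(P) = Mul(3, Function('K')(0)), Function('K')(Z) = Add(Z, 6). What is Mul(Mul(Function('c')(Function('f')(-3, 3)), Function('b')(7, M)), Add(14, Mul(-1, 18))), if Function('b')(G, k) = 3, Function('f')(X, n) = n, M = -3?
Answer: -216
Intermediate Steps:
Function('K')(Z) = Add(6, Z)
Function('c')(P) = 18 (Function('c')(P) = Mul(3, Add(6, 0)) = Mul(3, 6) = 18)
Mul(Mul(Function('c')(Function('f')(-3, 3)), Function('b')(7, M)), Add(14, Mul(-1, 18))) = Mul(Mul(18, 3), Add(14, Mul(-1, 18))) = Mul(54, Add(14, -18)) = Mul(54, -4) = -216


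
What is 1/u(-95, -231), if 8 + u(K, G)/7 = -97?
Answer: -1/735 ≈ -0.0013605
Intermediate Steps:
u(K, G) = -735 (u(K, G) = -56 + 7*(-97) = -56 - 679 = -735)
1/u(-95, -231) = 1/(-735) = -1/735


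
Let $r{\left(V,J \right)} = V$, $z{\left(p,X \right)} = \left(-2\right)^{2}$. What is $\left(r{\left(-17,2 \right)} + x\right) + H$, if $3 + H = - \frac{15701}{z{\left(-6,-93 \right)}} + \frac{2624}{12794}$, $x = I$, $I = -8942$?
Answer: $- \frac{329753705}{25588} \approx -12887.0$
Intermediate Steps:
$z{\left(p,X \right)} = 4$
$x = -8942$
$H = - \frac{100510813}{25588}$ ($H = -3 + \left(- \frac{15701}{4} + \frac{2624}{12794}\right) = -3 + \left(\left(-15701\right) \frac{1}{4} + 2624 \cdot \frac{1}{12794}\right) = -3 + \left(- \frac{15701}{4} + \frac{1312}{6397}\right) = -3 - \frac{100434049}{25588} = - \frac{100510813}{25588} \approx -3928.0$)
$\left(r{\left(-17,2 \right)} + x\right) + H = \left(-17 - 8942\right) - \frac{100510813}{25588} = -8959 - \frac{100510813}{25588} = - \frac{329753705}{25588}$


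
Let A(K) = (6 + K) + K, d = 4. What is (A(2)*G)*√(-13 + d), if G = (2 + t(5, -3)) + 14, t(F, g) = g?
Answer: 390*I ≈ 390.0*I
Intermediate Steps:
A(K) = 6 + 2*K
G = 13 (G = (2 - 3) + 14 = -1 + 14 = 13)
(A(2)*G)*√(-13 + d) = ((6 + 2*2)*13)*√(-13 + 4) = ((6 + 4)*13)*√(-9) = (10*13)*(3*I) = 130*(3*I) = 390*I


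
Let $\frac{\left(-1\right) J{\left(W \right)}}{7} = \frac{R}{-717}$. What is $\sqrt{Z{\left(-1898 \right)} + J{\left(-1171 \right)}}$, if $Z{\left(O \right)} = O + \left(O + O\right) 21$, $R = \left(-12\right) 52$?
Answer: $\frac{i \sqrt{4662221278}}{239} \approx 285.69 i$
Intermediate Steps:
$R = -624$
$Z{\left(O \right)} = 43 O$ ($Z{\left(O \right)} = O + 2 O 21 = O + 42 O = 43 O$)
$J{\left(W \right)} = - \frac{1456}{239}$ ($J{\left(W \right)} = - 7 \left(- \frac{624}{-717}\right) = - 7 \left(\left(-624\right) \left(- \frac{1}{717}\right)\right) = \left(-7\right) \frac{208}{239} = - \frac{1456}{239}$)
$\sqrt{Z{\left(-1898 \right)} + J{\left(-1171 \right)}} = \sqrt{43 \left(-1898\right) - \frac{1456}{239}} = \sqrt{-81614 - \frac{1456}{239}} = \sqrt{- \frac{19507202}{239}} = \frac{i \sqrt{4662221278}}{239}$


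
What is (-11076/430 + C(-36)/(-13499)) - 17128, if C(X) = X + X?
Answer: -49785079462/2902285 ≈ -17154.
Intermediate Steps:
C(X) = 2*X
(-11076/430 + C(-36)/(-13499)) - 17128 = (-11076/430 + (2*(-36))/(-13499)) - 17128 = (-11076*1/430 - 72*(-1/13499)) - 17128 = (-5538/215 + 72/13499) - 17128 = -74741982/2902285 - 17128 = -49785079462/2902285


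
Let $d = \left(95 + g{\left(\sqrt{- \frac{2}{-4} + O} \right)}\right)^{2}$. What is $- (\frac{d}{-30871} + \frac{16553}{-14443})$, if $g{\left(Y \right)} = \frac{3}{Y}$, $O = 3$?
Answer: $\frac{4489750140}{3121088971} + \frac{570 \sqrt{14}}{216097} \approx 1.4484$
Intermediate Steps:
$d = \left(95 + \frac{3 \sqrt{14}}{7}\right)^{2}$ ($d = \left(95 + \frac{3}{\sqrt{- \frac{2}{-4} + 3}}\right)^{2} = \left(95 + \frac{3}{\sqrt{\left(-2\right) \left(- \frac{1}{4}\right) + 3}}\right)^{2} = \left(95 + \frac{3}{\sqrt{\frac{1}{2} + 3}}\right)^{2} = \left(95 + \frac{3}{\sqrt{\frac{7}{2}}}\right)^{2} = \left(95 + \frac{3}{\frac{1}{2} \sqrt{14}}\right)^{2} = \left(95 + 3 \frac{\sqrt{14}}{7}\right)^{2} = \left(95 + \frac{3 \sqrt{14}}{7}\right)^{2} \approx 9332.3$)
$- (\frac{d}{-30871} + \frac{16553}{-14443}) = - (\frac{\frac{63193}{7} + \frac{570 \sqrt{14}}{7}}{-30871} + \frac{16553}{-14443}) = - (\left(\frac{63193}{7} + \frac{570 \sqrt{14}}{7}\right) \left(- \frac{1}{30871}\right) + 16553 \left(- \frac{1}{14443}\right)) = - (\left(- \frac{63193}{216097} - \frac{570 \sqrt{14}}{216097}\right) - \frac{16553}{14443}) = - (- \frac{4489750140}{3121088971} - \frac{570 \sqrt{14}}{216097}) = \frac{4489750140}{3121088971} + \frac{570 \sqrt{14}}{216097}$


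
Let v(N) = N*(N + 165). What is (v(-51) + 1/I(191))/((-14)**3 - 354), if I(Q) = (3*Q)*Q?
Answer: 636301601/339054414 ≈ 1.8767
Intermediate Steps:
I(Q) = 3*Q**2
v(N) = N*(165 + N)
(v(-51) + 1/I(191))/((-14)**3 - 354) = (-51*(165 - 51) + 1/(3*191**2))/((-14)**3 - 354) = (-51*114 + 1/(3*36481))/(-2744 - 354) = (-5814 + 1/109443)/(-3098) = (-5814 + 1/109443)*(-1/3098) = -636301601/109443*(-1/3098) = 636301601/339054414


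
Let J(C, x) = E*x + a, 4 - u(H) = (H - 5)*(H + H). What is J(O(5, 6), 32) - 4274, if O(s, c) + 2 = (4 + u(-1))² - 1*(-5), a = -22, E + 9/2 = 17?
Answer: -3896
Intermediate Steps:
E = 25/2 (E = -9/2 + 17 = 25/2 ≈ 12.500)
u(H) = 4 - 2*H*(-5 + H) (u(H) = 4 - (H - 5)*(H + H) = 4 - (-5 + H)*2*H = 4 - 2*H*(-5 + H))
O(s, c) = 19 (O(s, c) = -2 + ((4 + (4 - 2*(-1)² + 10*(-1)))² - 1*(-5)) = -2 + ((4 + (4 - 2*1 - 10))² + 5) = -2 + ((4 + (4 - 2 - 10))² + 5) = -2 + ((4 - 8)² + 5) = -2 + ((-4)² + 5) = -2 + (16 + 5) = -2 + 21 = 19)
J(C, x) = -22 + 25*x/2 (J(C, x) = 25*x/2 - 22 = -22 + 25*x/2)
J(O(5, 6), 32) - 4274 = (-22 + (25/2)*32) - 4274 = (-22 + 400) - 4274 = 378 - 4274 = -3896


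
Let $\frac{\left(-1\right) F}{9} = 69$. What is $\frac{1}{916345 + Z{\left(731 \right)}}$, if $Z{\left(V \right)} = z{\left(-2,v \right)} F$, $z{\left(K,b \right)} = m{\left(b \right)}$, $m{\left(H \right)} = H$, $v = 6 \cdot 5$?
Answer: $\frac{1}{897715} \approx 1.1139 \cdot 10^{-6}$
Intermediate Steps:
$v = 30$
$z{\left(K,b \right)} = b$
$F = -621$ ($F = \left(-9\right) 69 = -621$)
$Z{\left(V \right)} = -18630$ ($Z{\left(V \right)} = 30 \left(-621\right) = -18630$)
$\frac{1}{916345 + Z{\left(731 \right)}} = \frac{1}{916345 - 18630} = \frac{1}{897715}$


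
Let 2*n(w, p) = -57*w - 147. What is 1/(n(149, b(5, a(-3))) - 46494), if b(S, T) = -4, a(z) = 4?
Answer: -1/50814 ≈ -1.9680e-5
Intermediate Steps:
n(w, p) = -147/2 - 57*w/2 (n(w, p) = (-57*w - 147)/2 = (-147 - 57*w)/2 = -147/2 - 57*w/2)
1/(n(149, b(5, a(-3))) - 46494) = 1/((-147/2 - 57/2*149) - 46494) = 1/((-147/2 - 8493/2) - 46494) = 1/(-4320 - 46494) = 1/(-50814) = -1/50814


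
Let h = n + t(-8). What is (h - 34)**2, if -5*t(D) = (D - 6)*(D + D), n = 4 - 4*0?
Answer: 139876/25 ≈ 5595.0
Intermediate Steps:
n = 4 (n = 4 + 0 = 4)
t(D) = -2*D*(-6 + D)/5 (t(D) = -(D - 6)*(D + D)/5 = -(-6 + D)*2*D/5 = -2*D*(-6 + D)/5)
h = -204/5 (h = 4 + (2/5)*(-8)*(6 - 1*(-8)) = 4 + (2/5)*(-8)*(6 + 8) = 4 + (2/5)*(-8)*14 = 4 - 224/5 = -204/5 ≈ -40.800)
(h - 34)**2 = (-204/5 - 34)**2 = (-374/5)**2 = 139876/25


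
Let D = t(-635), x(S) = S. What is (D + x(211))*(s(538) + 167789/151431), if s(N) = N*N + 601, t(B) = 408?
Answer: 27187700781896/151431 ≈ 1.7954e+8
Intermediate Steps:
s(N) = 601 + N**2 (s(N) = N**2 + 601 = 601 + N**2)
D = 408
(D + x(211))*(s(538) + 167789/151431) = (408 + 211)*((601 + 538**2) + 167789/151431) = 619*((601 + 289444) + 167789*(1/151431)) = 619*(290045 + 167789/151431) = 619*(43921972184/151431) = 27187700781896/151431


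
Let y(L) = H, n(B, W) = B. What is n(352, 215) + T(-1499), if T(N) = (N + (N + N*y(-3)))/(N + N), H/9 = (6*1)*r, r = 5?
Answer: 488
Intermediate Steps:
H = 270 (H = 9*((6*1)*5) = 9*(6*5) = 9*30 = 270)
y(L) = 270
T(N) = 136 (T(N) = (N + (N + N*270))/(N + N) = (N + (N + 270*N))/((2*N)) = (N + 271*N)*(1/(2*N)) = (272*N)*(1/(2*N)) = 136)
n(352, 215) + T(-1499) = 352 + 136 = 488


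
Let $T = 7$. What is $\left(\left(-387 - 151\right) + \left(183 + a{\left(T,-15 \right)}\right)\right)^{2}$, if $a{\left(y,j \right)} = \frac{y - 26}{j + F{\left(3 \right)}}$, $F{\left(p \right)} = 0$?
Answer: $\frac{28153636}{225} \approx 1.2513 \cdot 10^{5}$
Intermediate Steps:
$a{\left(y,j \right)} = \frac{-26 + y}{j}$ ($a{\left(y,j \right)} = \frac{y - 26}{j + 0} = \frac{-26 + y}{j}$)
$\left(\left(-387 - 151\right) + \left(183 + a{\left(T,-15 \right)}\right)\right)^{2} = \left(\left(-387 - 151\right) + \left(183 + \frac{-26 + 7}{-15}\right)\right)^{2} = \left(\left(-387 - 151\right) + \left(183 - - \frac{19}{15}\right)\right)^{2} = \left(-538 + \left(183 + \frac{19}{15}\right)\right)^{2} = \left(-538 + \frac{2764}{15}\right)^{2} = \left(- \frac{5306}{15}\right)^{2} = \frac{28153636}{225}$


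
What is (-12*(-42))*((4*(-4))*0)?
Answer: 0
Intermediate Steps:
(-12*(-42))*((4*(-4))*0) = 504*(-16*0) = 504*0 = 0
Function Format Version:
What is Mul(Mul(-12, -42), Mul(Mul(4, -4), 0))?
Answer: 0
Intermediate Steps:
Mul(Mul(-12, -42), Mul(Mul(4, -4), 0)) = Mul(504, Mul(-16, 0)) = Mul(504, 0) = 0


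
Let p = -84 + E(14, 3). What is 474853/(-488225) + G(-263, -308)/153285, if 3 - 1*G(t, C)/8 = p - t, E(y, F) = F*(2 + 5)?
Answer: -14711456941/14967513825 ≈ -0.98289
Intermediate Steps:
E(y, F) = 7*F (E(y, F) = F*7 = 7*F)
p = -63 (p = -84 + 7*3 = -84 + 21 = -63)
G(t, C) = 528 + 8*t (G(t, C) = 24 - 8*(-63 - t) = 24 + (504 + 8*t) = 528 + 8*t)
474853/(-488225) + G(-263, -308)/153285 = 474853/(-488225) + (528 + 8*(-263))/153285 = 474853*(-1/488225) + (528 - 2104)*(1/153285) = -474853/488225 - 1576*1/153285 = -474853/488225 - 1576/153285 = -14711456941/14967513825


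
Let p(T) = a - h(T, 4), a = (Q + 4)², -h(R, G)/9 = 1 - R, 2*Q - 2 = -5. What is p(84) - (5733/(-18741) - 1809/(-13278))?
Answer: -40952940103/55298444 ≈ -740.58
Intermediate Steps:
Q = -3/2 (Q = 1 + (½)*(-5) = 1 - 5/2 = -3/2 ≈ -1.5000)
h(R, G) = -9 + 9*R (h(R, G) = -9*(1 - R) = -9 + 9*R)
a = 25/4 (a = (-3/2 + 4)² = (5/2)² = 25/4 ≈ 6.2500)
p(T) = 61/4 - 9*T (p(T) = 25/4 - (-9 + 9*T) = 25/4 + (9 - 9*T) = 61/4 - 9*T)
p(84) - (5733/(-18741) - 1809/(-13278)) = (61/4 - 9*84) - (5733/(-18741) - 1809/(-13278)) = (61/4 - 756) - (5733*(-1/18741) - 1809*(-1/13278)) = -2963/4 - (-1911/6247 + 603/4426) = -2963/4 - 1*(-4691145/27649222) = -2963/4 + 4691145/27649222 = -40952940103/55298444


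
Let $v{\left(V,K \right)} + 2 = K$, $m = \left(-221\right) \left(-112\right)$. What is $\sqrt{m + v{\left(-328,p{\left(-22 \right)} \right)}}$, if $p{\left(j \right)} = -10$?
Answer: $2 \sqrt{6185} \approx 157.29$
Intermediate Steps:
$m = 24752$
$v{\left(V,K \right)} = -2 + K$
$\sqrt{m + v{\left(-328,p{\left(-22 \right)} \right)}} = \sqrt{24752 - 12} = \sqrt{24740} = 2 \sqrt{6185}$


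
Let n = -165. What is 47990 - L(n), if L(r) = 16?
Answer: 47974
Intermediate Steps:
47990 - L(n) = 47990 - 1*16 = 47990 - 16 = 47974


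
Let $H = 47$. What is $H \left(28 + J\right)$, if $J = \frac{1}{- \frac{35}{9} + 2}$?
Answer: $\frac{21949}{17} \approx 1291.1$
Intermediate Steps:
$J = - \frac{9}{17}$ ($J = \frac{1}{\left(-35\right) \frac{1}{9} + 2} = \frac{1}{- \frac{35}{9} + 2} = \frac{1}{- \frac{17}{9}} = - \frac{9}{17} \approx -0.52941$)
$H \left(28 + J\right) = 47 \left(28 - \frac{9}{17}\right) = 47 \cdot \frac{467}{17} = \frac{21949}{17}$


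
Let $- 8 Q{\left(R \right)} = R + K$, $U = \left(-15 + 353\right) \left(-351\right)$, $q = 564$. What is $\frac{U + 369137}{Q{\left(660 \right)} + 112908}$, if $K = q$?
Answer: $\frac{250499}{112755} \approx 2.2216$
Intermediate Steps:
$K = 564$
$U = -118638$ ($U = 338 \left(-351\right) = -118638$)
$Q{\left(R \right)} = - \frac{141}{2} - \frac{R}{8}$ ($Q{\left(R \right)} = - \frac{R + 564}{8} = - \frac{564 + R}{8} = - \frac{141}{2} - \frac{R}{8}$)
$\frac{U + 369137}{Q{\left(660 \right)} + 112908} = \frac{-118638 + 369137}{\left(- \frac{141}{2} - \frac{165}{2}\right) + 112908} = \frac{250499}{\left(- \frac{141}{2} - \frac{165}{2}\right) + 112908} = \frac{250499}{-153 + 112908} = \frac{250499}{112755}$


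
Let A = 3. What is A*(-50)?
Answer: -150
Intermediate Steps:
A*(-50) = 3*(-50) = -150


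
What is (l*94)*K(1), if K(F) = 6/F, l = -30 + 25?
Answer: -2820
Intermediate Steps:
l = -5
(l*94)*K(1) = (-5*94)*(6/1) = -2820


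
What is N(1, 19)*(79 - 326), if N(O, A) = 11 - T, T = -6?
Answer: -4199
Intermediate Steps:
N(O, A) = 17 (N(O, A) = 11 - 1*(-6) = 11 + 6 = 17)
N(1, 19)*(79 - 326) = 17*(79 - 326) = 17*(-247) = -4199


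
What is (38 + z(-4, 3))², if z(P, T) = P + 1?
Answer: 1225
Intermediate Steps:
z(P, T) = 1 + P
(38 + z(-4, 3))² = (38 + (1 - 4))² = (38 - 3)² = 35² = 1225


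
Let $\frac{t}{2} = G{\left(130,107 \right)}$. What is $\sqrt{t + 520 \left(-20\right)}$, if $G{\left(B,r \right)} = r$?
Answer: $i \sqrt{10186} \approx 100.93 i$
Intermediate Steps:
$t = 214$ ($t = 2 \cdot 107 = 214$)
$\sqrt{t + 520 \left(-20\right)} = \sqrt{214 + 520 \left(-20\right)} = \sqrt{214 - 10400} = \sqrt{-10186} = i \sqrt{10186}$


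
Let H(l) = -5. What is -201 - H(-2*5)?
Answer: -196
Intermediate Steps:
-201 - H(-2*5) = -201 - 1*(-5) = -201 + 5 = -196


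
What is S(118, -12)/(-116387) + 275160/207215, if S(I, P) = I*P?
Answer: 6463692672/4823426441 ≈ 1.3401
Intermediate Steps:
S(118, -12)/(-116387) + 275160/207215 = (118*(-12))/(-116387) + 275160/207215 = -1416*(-1/116387) + 275160*(1/207215) = 1416/116387 + 55032/41443 = 6463692672/4823426441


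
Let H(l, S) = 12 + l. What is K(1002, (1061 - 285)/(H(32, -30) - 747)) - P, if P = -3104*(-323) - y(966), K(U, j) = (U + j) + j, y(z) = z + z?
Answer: -702761126/703 ≈ -9.9966e+5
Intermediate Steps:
y(z) = 2*z
K(U, j) = U + 2*j
P = 1000660 (P = -3104*(-323) - 2*966 = 1002592 - 1*1932 = 1002592 - 1932 = 1000660)
K(1002, (1061 - 285)/(H(32, -30) - 747)) - P = (1002 + 2*((1061 - 285)/((12 + 32) - 747))) - 1*1000660 = (1002 + 2*(776/(44 - 747))) - 1000660 = (1002 + 2*(776/(-703))) - 1000660 = (1002 + 2*(776*(-1/703))) - 1000660 = (1002 + 2*(-776/703)) - 1000660 = (1002 - 1552/703) - 1000660 = 702854/703 - 1000660 = -702761126/703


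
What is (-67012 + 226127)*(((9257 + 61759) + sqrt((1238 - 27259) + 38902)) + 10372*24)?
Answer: 50907889560 + 159115*sqrt(12881) ≈ 5.0926e+10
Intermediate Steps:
(-67012 + 226127)*(((9257 + 61759) + sqrt((1238 - 27259) + 38902)) + 10372*24) = 159115*((71016 + sqrt(-26021 + 38902)) + 248928) = 159115*((71016 + sqrt(12881)) + 248928) = 159115*(319944 + sqrt(12881)) = 50907889560 + 159115*sqrt(12881)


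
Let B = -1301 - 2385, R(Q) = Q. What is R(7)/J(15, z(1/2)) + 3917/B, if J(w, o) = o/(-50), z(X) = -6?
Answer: 633299/11058 ≈ 57.271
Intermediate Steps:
B = -3686
J(w, o) = -o/50 (J(w, o) = o*(-1/50) = -o/50)
R(7)/J(15, z(1/2)) + 3917/B = 7/((-1/50*(-6))) + 3917/(-3686) = 7/(3/25) + 3917*(-1/3686) = 7*(25/3) - 3917/3686 = 175/3 - 3917/3686 = 633299/11058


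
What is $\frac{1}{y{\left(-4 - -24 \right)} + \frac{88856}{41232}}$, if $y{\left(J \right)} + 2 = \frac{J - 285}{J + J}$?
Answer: $- \frac{20616}{133385} \approx -0.15456$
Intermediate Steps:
$y{\left(J \right)} = -2 + \frac{-285 + J}{2 J}$ ($y{\left(J \right)} = -2 + \frac{J - 285}{J + J} = -2 + \frac{-285 + J}{2 J}$)
$\frac{1}{y{\left(-4 - -24 \right)} + \frac{88856}{41232}} = \frac{1}{\frac{3 \left(-95 - \left(-4 - -24\right)\right)}{2 \left(-4 - -24\right)} + \frac{88856}{41232}} = \frac{1}{\frac{3 \left(-95 - \left(-4 + 24\right)\right)}{2 \left(-4 + 24\right)} + 88856 \cdot \frac{1}{41232}} = \frac{1}{\frac{3 \left(-95 - 20\right)}{2 \cdot 20} + \frac{11107}{5154}} = \frac{1}{\frac{3}{2} \cdot \frac{1}{20} \left(-95 - 20\right) + \frac{11107}{5154}} = \frac{1}{\frac{3}{2} \cdot \frac{1}{20} \left(-115\right) + \frac{11107}{5154}} = \frac{1}{- \frac{69}{8} + \frac{11107}{5154}} = \frac{1}{- \frac{133385}{20616}} = - \frac{20616}{133385}$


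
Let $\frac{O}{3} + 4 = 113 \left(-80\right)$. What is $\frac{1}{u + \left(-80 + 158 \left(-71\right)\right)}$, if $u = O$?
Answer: $- \frac{1}{38430} \approx -2.6021 \cdot 10^{-5}$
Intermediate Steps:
$O = -27132$ ($O = -12 + 3 \cdot 113 \left(-80\right) = -12 + 3 \left(-9040\right) = -12 - 27120 = -27132$)
$u = -27132$
$\frac{1}{u + \left(-80 + 158 \left(-71\right)\right)} = \frac{1}{-27132 + \left(-80 + 158 \left(-71\right)\right)} = \frac{1}{-27132 - 11298} = \frac{1}{-38430} = - \frac{1}{38430}$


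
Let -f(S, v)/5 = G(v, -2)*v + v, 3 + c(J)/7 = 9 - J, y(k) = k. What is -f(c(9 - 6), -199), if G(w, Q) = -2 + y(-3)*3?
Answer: 9950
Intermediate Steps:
c(J) = 42 - 7*J (c(J) = -21 + 7*(9 - J) = -21 + (63 - 7*J) = 42 - 7*J)
G(w, Q) = -11 (G(w, Q) = -2 - 3*3 = -2 - 9 = -11)
f(S, v) = 50*v (f(S, v) = -5*(-11*v + v) = -(-50)*v = 50*v)
-f(c(9 - 6), -199) = -50*(-199) = -1*(-9950) = 9950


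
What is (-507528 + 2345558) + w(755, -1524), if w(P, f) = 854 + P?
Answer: 1839639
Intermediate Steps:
(-507528 + 2345558) + w(755, -1524) = (-507528 + 2345558) + (854 + 755) = 1838030 + 1609 = 1839639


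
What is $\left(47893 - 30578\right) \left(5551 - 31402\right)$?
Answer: $-447610065$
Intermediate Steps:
$\left(47893 - 30578\right) \left(5551 - 31402\right) = 17315 \left(-25851\right) = -447610065$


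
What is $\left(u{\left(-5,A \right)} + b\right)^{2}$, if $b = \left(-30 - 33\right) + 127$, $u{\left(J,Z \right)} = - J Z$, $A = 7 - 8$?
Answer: $3481$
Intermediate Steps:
$A = -1$ ($A = 7 - 8 = -1$)
$u{\left(J,Z \right)} = - J Z$
$b = 64$ ($b = -63 + 127 = 64$)
$\left(u{\left(-5,A \right)} + b\right)^{2} = \left(\left(-1\right) \left(-5\right) \left(-1\right) + 64\right)^{2} = \left(-5 + 64\right)^{2} = 59^{2} = 3481$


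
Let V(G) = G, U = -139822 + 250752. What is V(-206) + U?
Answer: 110724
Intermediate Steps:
U = 110930
V(-206) + U = -206 + 110930 = 110724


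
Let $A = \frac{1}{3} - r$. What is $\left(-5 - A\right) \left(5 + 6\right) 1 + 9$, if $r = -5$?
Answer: $- \frac{314}{3} \approx -104.67$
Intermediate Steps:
$A = \frac{16}{3}$ ($A = \frac{1}{3} - -5 = \frac{1}{3} + 5 = \frac{16}{3} \approx 5.3333$)
$\left(-5 - A\right) \left(5 + 6\right) 1 + 9 = \left(-5 - \frac{16}{3}\right) \left(5 + 6\right) 1 + 9 = \left(-5 - \frac{16}{3}\right) 11 \cdot 1 + 9 = \left(- \frac{31}{3}\right) 11 + 9 = - \frac{341}{3} + 9 = - \frac{314}{3}$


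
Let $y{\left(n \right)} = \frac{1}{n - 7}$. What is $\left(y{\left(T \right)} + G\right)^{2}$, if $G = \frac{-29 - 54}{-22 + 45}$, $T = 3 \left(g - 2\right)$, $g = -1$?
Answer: $\frac{1825201}{135424} \approx 13.478$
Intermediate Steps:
$T = -9$ ($T = 3 \left(-1 - 2\right) = 3 \left(-3\right) = -9$)
$y{\left(n \right)} = \frac{1}{-7 + n}$
$G = - \frac{83}{23} \approx -3.6087$
$\left(y{\left(T \right)} + G\right)^{2} = \left(\frac{1}{-7 - 9} - \frac{83}{23}\right)^{2} = \left(\frac{1}{-16} - \frac{83}{23}\right)^{2} = \left(- \frac{1}{16} - \frac{83}{23}\right)^{2} = \left(- \frac{1351}{368}\right)^{2} = \frac{1825201}{135424}$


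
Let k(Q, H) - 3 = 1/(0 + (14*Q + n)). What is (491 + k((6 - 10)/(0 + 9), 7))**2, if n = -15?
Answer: 8900979025/36481 ≈ 2.4399e+5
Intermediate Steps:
k(Q, H) = 3 + 1/(-15 + 14*Q) (k(Q, H) = 3 + 1/(0 + (14*Q - 15)) = 3 + 1/(0 + (-15 + 14*Q)) = 3 + 1/(-15 + 14*Q))
(491 + k((6 - 10)/(0 + 9), 7))**2 = (491 + 2*(-22 + 21*((6 - 10)/(0 + 9)))/(-15 + 14*((6 - 10)/(0 + 9))))**2 = (491 + 2*(-22 + 21*(-4/9))/(-15 + 14*(-4/9)))**2 = (491 + 2*(-22 - 28/3)/(-15 - 56/9))**2 = (491 + 2*(-94/3)/(-191/9))**2 = (491 + 2*(-9/191)*(-94/3))**2 = (491 + 564/191)**2 = (94345/191)**2 = 8900979025/36481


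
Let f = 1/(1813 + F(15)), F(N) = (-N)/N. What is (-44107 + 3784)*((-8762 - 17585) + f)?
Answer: 641683595483/604 ≈ 1.0624e+9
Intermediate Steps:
F(N) = -1
f = 1/1812 (f = 1/(1813 - 1) = 1/1812 ≈ 0.00055188)
(-44107 + 3784)*((-8762 - 17585) + f) = (-44107 + 3784)*((-8762 - 17585) + 1/1812) = -40323*(-26347 + 1/1812) = -40323*(-47740763/1812) = 641683595483/604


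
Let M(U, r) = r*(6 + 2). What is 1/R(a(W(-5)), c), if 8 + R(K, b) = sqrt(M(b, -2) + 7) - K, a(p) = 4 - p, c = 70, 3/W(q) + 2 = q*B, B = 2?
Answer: -196/2545 - 48*I/2545 ≈ -0.077014 - 0.018861*I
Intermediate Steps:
W(q) = 3/(-2 + 2*q) (W(q) = 3/(-2 + q*2) = 3/(-2 + 2*q))
M(U, r) = 8*r (M(U, r) = r*8 = 8*r)
R(K, b) = -8 - K + 3*I (R(K, b) = -8 + (sqrt(8*(-2) + 7) - K) = -8 + (sqrt(-16 + 7) - K) = -8 + (sqrt(-9) - K) = -8 + (3*I - K) = -8 + (-K + 3*I) = -8 - K + 3*I)
1/R(a(W(-5)), c) = 1/(-8 - (4 - 3/(2*(-1 - 5))) + 3*I) = 1/(-8 - (4 - 3/(2*(-6))) + 3*I) = 1/(-8 - (4 - 3*(-1)/(2*6)) + 3*I) = 1/(-8 - (4 - 1*(-1/4)) + 3*I) = 1/(-8 - (4 + 1/4) + 3*I) = 1/(-8 - 1*17/4 + 3*I) = 1/(-8 - 17/4 + 3*I) = 1/(-49/4 + 3*I) = 16*(-49/4 - 3*I)/2545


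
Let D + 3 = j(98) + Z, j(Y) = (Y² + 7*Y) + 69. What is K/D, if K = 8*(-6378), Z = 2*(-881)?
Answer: -25512/4297 ≈ -5.9372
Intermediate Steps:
j(Y) = 69 + Y² + 7*Y
Z = -1762
D = 8594 (D = -3 + ((69 + 98² + 7*98) - 1762) = -3 + ((69 + 9604 + 686) - 1762) = -3 + (10359 - 1762) = -3 + 8597 = 8594)
K = -51024
K/D = -51024/8594 = -51024*1/8594 = -25512/4297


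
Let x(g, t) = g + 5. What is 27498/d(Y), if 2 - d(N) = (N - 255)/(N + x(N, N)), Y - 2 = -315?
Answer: 8538129/337 ≈ 25336.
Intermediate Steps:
Y = -313 (Y = 2 - 315 = -313)
x(g, t) = 5 + g
d(N) = 2 - (-255 + N)/(5 + 2*N) (d(N) = 2 - (N - 255)/(N + (5 + N)) = 2 - (-255 + N)/(5 + 2*N))
27498/d(Y) = 27498/(((265 + 3*(-313))/(5 + 2*(-313)))) = 27498/(((265 - 939)/(5 - 626))) = 27498/((-674/(-621))) = 27498/((-1/621*(-674))) = 27498/(674/621) = 27498*(621/674) = 8538129/337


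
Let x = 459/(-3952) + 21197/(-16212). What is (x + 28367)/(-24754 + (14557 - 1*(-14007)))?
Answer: 454344371389/61026507360 ≈ 7.4450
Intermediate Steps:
x = -22802963/16017456 (x = 459*(-1/3952) + 21197*(-1/16212) = -459/3952 - 21197/16212 = -22802963/16017456 ≈ -1.4236)
(x + 28367)/(-24754 + (14557 - 1*(-14007))) = (-22802963/16017456 + 28367)/(-24754 + (14557 - 1*(-14007))) = 454344371389/(16017456*(-24754 + (14557 + 14007))) = 454344371389/(16017456*(-24754 + 28564)) = (454344371389/16017456)/3810 = (454344371389/16017456)*(1/3810) = 454344371389/61026507360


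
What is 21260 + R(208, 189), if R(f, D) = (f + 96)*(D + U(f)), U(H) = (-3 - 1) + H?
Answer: 140732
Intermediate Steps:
U(H) = -4 + H
R(f, D) = (96 + f)*(-4 + D + f) (R(f, D) = (f + 96)*(D + (-4 + f)) = (96 + f)*(-4 + D + f))
21260 + R(208, 189) = 21260 + (-384 + 208² + 92*208 + 96*189 + 189*208) = 21260 + (-384 + 43264 + 19136 + 18144 + 39312) = 21260 + 119472 = 140732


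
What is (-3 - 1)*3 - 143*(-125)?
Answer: 17863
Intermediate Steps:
(-3 - 1)*3 - 143*(-125) = -4*3 + 17875 = -12 + 17875 = 17863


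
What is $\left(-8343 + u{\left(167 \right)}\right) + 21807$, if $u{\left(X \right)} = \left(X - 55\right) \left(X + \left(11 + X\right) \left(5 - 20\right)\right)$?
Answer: $-266872$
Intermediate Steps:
$u{\left(X \right)} = \left(-165 - 14 X\right) \left(-55 + X\right)$ ($u{\left(X \right)} = \left(-55 + X\right) \left(X + \left(11 + X\right) \left(-15\right)\right) = \left(-55 + X\right) \left(X - \left(165 + 15 X\right)\right) = \left(-55 + X\right) \left(-165 - 14 X\right) = \left(-165 - 14 X\right) \left(-55 + X\right)$)
$\left(-8343 + u{\left(167 \right)}\right) + 21807 = \left(-8343 + \left(9075 - 14 \cdot 167^{2} + 605 \cdot 167\right)\right) + 21807 = \left(-8343 + \left(9075 - 390446 + 101035\right)\right) + 21807 = \left(-8343 - 280336\right) + 21807 = -288679 + 21807 = -266872$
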